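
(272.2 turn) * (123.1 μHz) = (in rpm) 2.01. Check: 1 turn = 6.2831853 rad, so 272.2 turn = 272.2 * 6.2831853 = 1710.283 rad. 1 μHz = 1e-06 Hz, so 123.1 μHz = 123.1 * 1e-06 = 0.0001231 Hz. Combine: 1710.283 rad * 0.0001231 Hz = 0.21053584 rad/s. 1 rpm = 0.10471976 rad/s, so 0.21053584 rad/s = 0.21053584 / 0.10471976 = 2.0104692 rpm ≈ 2.01 rpm (4 s.f.).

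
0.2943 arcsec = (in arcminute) 1 arcsec = 4.8481368e-06 rad, so 0.2943 arcsec = 0.2943 * 4.8481368e-06 = 1.4268067e-06 rad. 1 arcminute = 0.00029088821 rad, so 1.4268067e-06 rad = 1.4268067e-06 / 0.00029088821 = 0.004905 arcminute. Final answer: 0.004905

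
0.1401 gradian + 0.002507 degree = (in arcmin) 1 gradian = 0.015707963 rad, so 0.1401 gradian = 0.1401 * 0.015707963 = 0.0022006857 rad. 1 degree = 0.017453293 rad, so 0.002507 degree = 0.002507 * 0.017453293 = 4.3755404e-05 rad. Sum: 0.0022006857 + 4.3755404e-05 = 0.0022444411 rad. 1 arcmin = 0.00029088821 rad, so 0.0022444411 rad = 0.0022444411 / 0.00029088821 = 7.71582 arcmin ≈ 7.716 arcmin (4 s.f.). Final answer: 7.716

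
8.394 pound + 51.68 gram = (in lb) 8.508. Check: 1 pound = 0.45359237 kg, so 8.394 pound = 8.394 * 0.45359237 = 3.8074544 kg. 1 gram = 0.001 kg, so 51.68 gram = 51.68 * 0.001 = 0.05168 kg. Sum: 3.8074544 + 0.05168 = 3.8591344 kg. 1 lb = 0.45359237 kg, so 3.8591344 kg = 3.8591344 / 0.45359237 = 8.5079349 lb ≈ 8.508 lb (4 s.f.).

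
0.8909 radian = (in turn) 0.8909 radian = 0.8909 rad. 1 turn = 6.2831853 rad, so 0.8909 rad = 0.8909 / 6.2831853 = 0.14179114 turn ≈ 0.1418 turn (4 s.f.). Final answer: 0.1418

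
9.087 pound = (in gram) 1 pound = 0.45359237 kg, so 9.087 pound = 9.087 * 0.45359237 = 4.1217939 kg. 1 gram = 0.001 kg, so 4.1217939 kg = 4.1217939 / 0.001 = 4121.7939 gram ≈ 4122 gram (4 s.f.). Final answer: 4122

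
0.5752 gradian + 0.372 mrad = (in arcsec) 1940. Check: 1 gradian = 0.015707963 rad, so 0.5752 gradian = 0.5752 * 0.015707963 = 0.0090352205 rad. 1 mrad = 0.001 rad, so 0.372 mrad = 0.372 * 0.001 = 0.000372 rad. Sum: 0.0090352205 + 0.000372 = 0.0094072205 rad. 1 arcsec = 4.8481368e-06 rad, so 0.0094072205 rad = 0.0094072205 / 4.8481368e-06 = 1940.3785 arcsec ≈ 1940 arcsec (4 s.f.).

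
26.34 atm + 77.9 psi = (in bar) 32.06. Check: 1 atm = 101325 Pa, so 26.34 atm = 26.34 * 101325 = 2668900.5 Pa. 1 psi = 6894.7573 Pa, so 77.9 psi = 77.9 * 6894.7573 = 537101.59 Pa. Sum: 2668900.5 + 537101.59 = 3206002.1 Pa. 1 bar = 100000 Pa, so 3206002.1 Pa = 3206002.1 / 100000 = 32.060021 bar ≈ 32.06 bar (4 s.f.).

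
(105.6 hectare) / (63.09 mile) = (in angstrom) 1.04e+11. Check: 1 hectare = 10000 m^2, so 105.6 hectare = 105.6 * 10000 = 1056000 m^2. 1 mile = 1609.344 m, so 63.09 mile = 63.09 * 1609.344 = 101533.51 m. Combine: 1056000 m^2 / 101533.51 m = 10.400507 m. 1 angstrom = 1e-10 m, so 10.400507 m = 10.400507 / 1e-10 = 1.0400507e+11 angstrom ≈ 1.04e+11 angstrom (4 s.f.).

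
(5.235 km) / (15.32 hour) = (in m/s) 1 km = 1000 m, so 5.235 km = 5.235 * 1000 = 5235 m. 1 hour = 3600 s, so 15.32 hour = 15.32 * 3600 = 55152 s. Combine: 5235 m / 55152 s = 0.094919495 m/s. Result: 0.094919495 m/s ≈ 0.09492 m/s (4 s.f.). Final answer: 0.09492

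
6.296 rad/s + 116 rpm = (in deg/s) 1057. Check: 6.296 rad/s is already in rad/s. 1 rpm = 0.10471976 rad/s, so 116 rpm = 116 * 0.10471976 = 12.147492 rad/s. Sum: 6.296 + 12.147492 = 18.443492 rad/s. 1 deg/s = 0.017453293 rad/s, so 18.443492 rad/s = 18.443492 / 0.017453293 = 1056.7342 deg/s ≈ 1057 deg/s (4 s.f.).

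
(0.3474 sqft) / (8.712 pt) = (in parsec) 3.403e-16. Check: 1 sqft = 0.09290304 m^2, so 0.3474 sqft = 0.3474 * 0.09290304 = 0.032274516 m^2. 1 pt = 0.00035277778 m, so 8.712 pt = 8.712 * 0.00035277778 = 0.0030734 m. Combine: 0.032274516 m^2 / 0.0030734 m = 10.501242 m. 1 parsec = 3.0856776e+16 m, so 10.501242 m = 10.501242 / 3.0856776e+16 = 3.4032206e-16 parsec ≈ 3.403e-16 parsec (4 s.f.).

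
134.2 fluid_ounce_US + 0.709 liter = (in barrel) 1 fluid_ounce_US = 2.957353e-05 m^3, so 134.2 fluid_ounce_US = 134.2 * 2.957353e-05 = 0.0039687677 m^3. 1 liter = 0.001 m^3, so 0.709 liter = 0.709 * 0.001 = 0.000709 m^3. Sum: 0.0039687677 + 0.000709 = 0.0046777677 m^3. 1 barrel = 0.15898729 m^3, so 0.0046777677 m^3 = 0.0046777677 / 0.15898729 = 0.029422273 barrel ≈ 0.02942 barrel (4 s.f.). Final answer: 0.02942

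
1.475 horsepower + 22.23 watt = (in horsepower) 1.505. Check: 1 horsepower = 745.69987 W, so 1.475 horsepower = 1.475 * 745.69987 = 1099.9073 W. 22.23 watt = 22.23 W. Sum: 1099.9073 + 22.23 = 1122.1373 W. 1 horsepower = 745.69987 W, so 1122.1373 W = 1122.1373 / 745.69987 = 1.5048109 horsepower ≈ 1.505 horsepower (4 s.f.).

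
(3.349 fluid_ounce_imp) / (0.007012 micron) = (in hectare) 1 fluid_ounce_imp = 2.8413063e-05 m^3, so 3.349 fluid_ounce_imp = 3.349 * 2.8413063e-05 = 9.5155346e-05 m^3. 1 micron = 1e-06 m, so 0.007012 micron = 0.007012 * 1e-06 = 7.012e-09 m. Combine: 9.5155346e-05 m^3 / 7.012e-09 m = 13570.357 m^2. 1 hectare = 10000 m^2, so 13570.357 m^2 = 13570.357 / 10000 = 1.3570357 hectare ≈ 1.357 hectare (4 s.f.). Final answer: 1.357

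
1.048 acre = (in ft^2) 1 acre = 4046.8564 m^2, so 1.048 acre = 1.048 * 4046.8564 = 4241.1055 m^2. 1 ft^2 = 0.09290304 m^2, so 4241.1055 m^2 = 4241.1055 / 0.09290304 = 45650.88 ft^2 ≈ 4.565e+04 ft^2 (4 s.f.). Final answer: 4.565e+04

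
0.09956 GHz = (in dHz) 1 GHz = 1e+09 Hz, so 0.09956 GHz = 0.09956 * 1e+09 = 99560000 Hz. 1 dHz = 0.1 Hz, so 99560000 Hz = 99560000 / 0.1 = 9.956e+08 dHz. Final answer: 9.956e+08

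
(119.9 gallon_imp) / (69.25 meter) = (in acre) 1.945e-06. Check: 1 gallon_imp = 0.00454609 m^3, so 119.9 gallon_imp = 119.9 * 0.00454609 = 0.54507619 m^3. 69.25 meter = 69.25 m. Combine: 0.54507619 m^3 / 69.25 m = 0.0078711363 m^2. 1 acre = 4046.8564 m^2, so 0.0078711363 m^2 = 0.0078711363 / 4046.8564 = 1.9450001e-06 acre ≈ 1.945e-06 acre (4 s.f.).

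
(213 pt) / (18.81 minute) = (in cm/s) 0.006658. Check: 1 pt = 0.00035277778 m, so 213 pt = 213 * 0.00035277778 = 0.075141667 m. 1 minute = 60 s, so 18.81 minute = 18.81 * 60 = 1128.6 s. Combine: 0.075141667 m / 1128.6 s = 6.6579538e-05 m/s. 1 cm/s = 0.01 m/s, so 6.6579538e-05 m/s = 6.6579538e-05 / 0.01 = 0.0066579538 cm/s ≈ 0.006658 cm/s (4 s.f.).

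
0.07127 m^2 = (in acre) 1 acre = 4046.8564 m^2, so 0.07127 m^2 = 0.07127 / 4046.8564 = 1.7611201e-05 acre ≈ 1.761e-05 acre (4 s.f.). Final answer: 1.761e-05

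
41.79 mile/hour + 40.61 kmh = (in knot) 58.24. Check: 1 mile/hour = 0.44704 m/s, so 41.79 mile/hour = 41.79 * 0.44704 = 18.681802 m/s. 1 kmh = 0.27777778 m/s, so 40.61 kmh = 40.61 * 0.27777778 = 11.280556 m/s. Sum: 18.681802 + 11.280556 = 29.962357 m/s. 1 knot = 0.51444444 m/s, so 29.962357 m/s = 29.962357 / 0.51444444 = 58.242163 knot ≈ 58.24 knot (4 s.f.).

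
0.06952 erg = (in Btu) 6.589e-12. Check: 1 erg = 1e-07 J, so 0.06952 erg = 0.06952 * 1e-07 = 6.952e-09 J. 1 Btu = 1055.0559 J, so 6.952e-09 J = 6.952e-09 / 1055.0559 = 6.5892246e-12 Btu ≈ 6.589e-12 Btu (4 s.f.).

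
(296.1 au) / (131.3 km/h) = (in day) 1.406e+07. Check: 1 au = 1.4959787e+11 m, so 296.1 au = 296.1 * 1.4959787e+11 = 4.429593e+13 m. 1 km/h = 0.27777778 m/s, so 131.3 km/h = 131.3 * 0.27777778 = 36.472222 m/s. Combine: 4.429593e+13 m / 36.472222 m/s = 1.2145114e+12 s. 1 day = 86400 s, so 1.2145114e+12 s = 1.2145114e+12 / 86400 = 14056845 day ≈ 1.406e+07 day (4 s.f.).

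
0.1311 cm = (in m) 1 cm = 0.01 m, so 0.1311 cm = 0.1311 * 0.01 = 0.001311 m. Result: 0.001311 m. Final answer: 0.001311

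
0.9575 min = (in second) 1 min = 60 s, so 0.9575 min = 0.9575 * 60 = 57.45 s. 57.45 s = 57.45 second. Final answer: 57.45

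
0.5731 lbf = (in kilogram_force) 0.26. Check: 1 lbf = 4.4482216 N, so 0.5731 lbf = 0.5731 * 4.4482216 = 2.5492758 N. 1 kilogram_force = 9.80665 N, so 2.5492758 N = 2.5492758 / 9.80665 = 0.25995379 kilogram_force ≈ 0.26 kilogram_force (4 s.f.).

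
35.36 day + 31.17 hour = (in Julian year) 0.1004. Check: 1 day = 86400 s, so 35.36 day = 35.36 * 86400 = 3055104 s. 1 hour = 3600 s, so 31.17 hour = 31.17 * 3600 = 112212 s. Sum: 3055104 + 112212 = 3167316 s. 1 Julian year = 31557600 s, so 3167316 s = 3167316 / 31557600 = 0.10036619 Julian year ≈ 0.1004 Julian year (4 s.f.).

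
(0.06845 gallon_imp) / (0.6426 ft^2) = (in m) 1 gallon_imp = 0.00454609 m^3, so 0.06845 gallon_imp = 0.06845 * 0.00454609 = 0.00031117986 m^3. 1 ft^2 = 0.09290304 m^2, so 0.6426 ft^2 = 0.6426 * 0.09290304 = 0.059699494 m^2. Combine: 0.00031117986 m^3 / 0.059699494 m^2 = 0.0052124372 m. Result: 0.0052124372 m ≈ 0.005212 m (4 s.f.). Final answer: 0.005212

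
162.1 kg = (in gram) 1.621e+05. Check: 1 gram = 0.001 kg, so 162.1 kg = 162.1 / 0.001 = 162100 gram ≈ 1.621e+05 gram (4 s.f.).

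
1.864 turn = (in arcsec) 1 turn = 6.2831853 rad, so 1.864 turn = 1.864 * 6.2831853 = 11.711857 rad. 1 arcsec = 4.8481368e-06 rad, so 11.711857 rad = 11.711857 / 4.8481368e-06 = 2415744 arcsec ≈ 2.416e+06 arcsec (4 s.f.). Final answer: 2.416e+06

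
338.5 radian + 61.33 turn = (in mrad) 7.238e+05. Check: 338.5 radian = 338.5 rad. 1 turn = 6.2831853 rad, so 61.33 turn = 61.33 * 6.2831853 = 385.34775 rad. Sum: 338.5 + 385.34775 = 723.84775 rad. 1 mrad = 0.001 rad, so 723.84775 rad = 723.84775 / 0.001 = 723847.75 mrad ≈ 7.238e+05 mrad (4 s.f.).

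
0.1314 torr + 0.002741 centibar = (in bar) 0.0002026. Check: 1 torr = 133.32237 Pa, so 0.1314 torr = 0.1314 * 133.32237 = 17.518559 Pa. 1 centibar = 1000 Pa, so 0.002741 centibar = 0.002741 * 1000 = 2.741 Pa. Sum: 17.518559 + 2.741 = 20.259559 Pa. 1 bar = 100000 Pa, so 20.259559 Pa = 20.259559 / 100000 = 0.00020259559 bar ≈ 0.0002026 bar (4 s.f.).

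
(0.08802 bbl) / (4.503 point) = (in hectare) 1 bbl = 0.15898729 m^3, so 0.08802 bbl = 0.08802 * 0.15898729 = 0.013994062 m^3. 1 point = 0.00035277778 m, so 4.503 point = 4.503 * 0.00035277778 = 0.0015885583 m. Combine: 0.013994062 m^3 / 0.0015885583 m = 8.8092841 m^2. 1 hectare = 10000 m^2, so 8.8092841 m^2 = 8.8092841 / 10000 = 0.00088092841 hectare ≈ 0.0008809 hectare (4 s.f.). Final answer: 0.0008809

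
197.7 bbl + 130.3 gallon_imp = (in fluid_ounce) 1 bbl = 0.15898729 m^3, so 197.7 bbl = 197.7 * 0.15898729 = 31.431788 m^3. 1 gallon_imp = 0.00454609 m^3, so 130.3 gallon_imp = 130.3 * 0.00454609 = 0.59235553 m^3. Sum: 31.431788 + 0.59235553 = 32.024144 m^3. 1 fluid_ounce = 2.957353e-05 m^3, so 32.024144 m^3 = 32.024144 / 2.957353e-05 = 1082865.1 fluid_ounce ≈ 1.083e+06 fluid_ounce (4 s.f.). Final answer: 1.083e+06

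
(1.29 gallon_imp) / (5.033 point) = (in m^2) 3.303. Check: 1 gallon_imp = 0.00454609 m^3, so 1.29 gallon_imp = 1.29 * 0.00454609 = 0.0058644561 m^3. 1 point = 0.00035277778 m, so 5.033 point = 5.033 * 0.00035277778 = 0.0017755306 m. Combine: 0.0058644561 m^3 / 0.0017755306 m = 3.3029317 m^2. Result: 3.3029317 m^2 ≈ 3.303 m^2 (4 s.f.).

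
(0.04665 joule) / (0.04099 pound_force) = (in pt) 725.2. Check: 0.04665 joule = 0.04665 J. 1 pound_force = 4.4482216 N, so 0.04099 pound_force = 0.04099 * 4.4482216 = 0.1823326 N. Combine: 0.04665 J / 0.1823326 N = 0.25585111 m. 1 pt = 0.00035277778 m, so 0.25585111 m = 0.25585111 / 0.00035277778 = 725.24725 pt ≈ 725.2 pt (4 s.f.).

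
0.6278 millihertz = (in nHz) 6.278e+05. Check: 1 millihertz = 0.001 Hz, so 0.6278 millihertz = 0.6278 * 0.001 = 0.0006278 Hz. 1 nHz = 1e-09 Hz, so 0.0006278 Hz = 0.0006278 / 1e-09 = 627800 nHz ≈ 6.278e+05 nHz (4 s.f.).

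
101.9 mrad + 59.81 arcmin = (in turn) 1 mrad = 0.001 rad, so 101.9 mrad = 101.9 * 0.001 = 0.1019 rad. 1 arcmin = 0.00029088821 rad, so 59.81 arcmin = 59.81 * 0.00029088821 = 0.017398024 rad. Sum: 0.1019 + 0.017398024 = 0.11929802 rad. 1 turn = 6.2831853 rad, so 0.11929802 rad = 0.11929802 / 6.2831853 = 0.01898687 turn ≈ 0.01899 turn (4 s.f.). Final answer: 0.01899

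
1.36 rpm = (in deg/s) 1 rpm = 0.10471976 rad/s, so 1.36 rpm = 1.36 * 0.10471976 = 0.14241887 rad/s. 1 deg/s = 0.017453293 rad/s, so 0.14241887 rad/s = 0.14241887 / 0.017453293 = 8.16 deg/s. Final answer: 8.16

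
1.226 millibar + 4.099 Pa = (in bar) 1 millibar = 100 Pa, so 1.226 millibar = 1.226 * 100 = 122.6 Pa. 4.099 Pa is already in Pa. Sum: 122.6 + 4.099 = 126.699 Pa. 1 bar = 100000 Pa, so 126.699 Pa = 126.699 / 100000 = 0.00126699 bar ≈ 0.001267 bar (4 s.f.). Final answer: 0.001267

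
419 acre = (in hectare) 169.6. Check: 1 acre = 4046.8564 m^2, so 419 acre = 419 * 4046.8564 = 1695632.8 m^2. 1 hectare = 10000 m^2, so 1695632.8 m^2 = 1695632.8 / 10000 = 169.56328 hectare ≈ 169.6 hectare (4 s.f.).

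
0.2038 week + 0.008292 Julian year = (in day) 4.455. Check: 1 week = 604800 s, so 0.2038 week = 0.2038 * 604800 = 123258.24 s. 1 Julian year = 31557600 s, so 0.008292 Julian year = 0.008292 * 31557600 = 261675.62 s. Sum: 123258.24 + 261675.62 = 384933.86 s. 1 day = 86400 s, so 384933.86 s = 384933.86 / 86400 = 4.455253 day ≈ 4.455 day (4 s.f.).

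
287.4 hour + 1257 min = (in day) 1 hour = 3600 s, so 287.4 hour = 287.4 * 3600 = 1034640 s. 1 min = 60 s, so 1257 min = 1257 * 60 = 75420 s. Sum: 1034640 + 75420 = 1110060 s. 1 day = 86400 s, so 1110060 s = 1110060 / 86400 = 12.847917 day ≈ 12.85 day (4 s.f.). Final answer: 12.85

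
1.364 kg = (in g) 1 g = 0.001 kg, so 1.364 kg = 1.364 / 0.001 = 1364 g. Final answer: 1364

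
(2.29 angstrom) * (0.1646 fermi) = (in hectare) 1 angstrom = 1e-10 m, so 2.29 angstrom = 2.29 * 1e-10 = 2.29e-10 m. 1 fermi = 1e-15 m, so 0.1646 fermi = 0.1646 * 1e-15 = 1.646e-16 m. Combine: 2.29e-10 m * 1.646e-16 m = 3.76934e-26 m^2. 1 hectare = 10000 m^2, so 3.76934e-26 m^2 = 3.76934e-26 / 10000 = 3.76934e-30 hectare ≈ 3.769e-30 hectare (4 s.f.). Final answer: 3.769e-30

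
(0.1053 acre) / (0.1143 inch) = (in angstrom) 1.468e+15. Check: 1 acre = 4046.8564 m^2, so 0.1053 acre = 0.1053 * 4046.8564 = 426.13398 m^2. 1 inch = 0.0254 m, so 0.1143 inch = 0.1143 * 0.0254 = 0.00290322 m. Combine: 426.13398 m^2 / 0.00290322 m = 146779.78 m. 1 angstrom = 1e-10 m, so 146779.78 m = 146779.78 / 1e-10 = 1.4677978e+15 angstrom ≈ 1.468e+15 angstrom (4 s.f.).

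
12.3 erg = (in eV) 1 erg = 1e-07 J, so 12.3 erg = 12.3 * 1e-07 = 1.23e-06 J. 1 eV = 1.6021766e-19 J, so 1.23e-06 J = 1.23e-06 / 1.6021766e-19 = 7.6770562e+12 eV ≈ 7.677e+12 eV (4 s.f.). Final answer: 7.677e+12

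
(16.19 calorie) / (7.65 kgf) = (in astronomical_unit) 6.036e-12. Check: 1 calorie = 4.184 J, so 16.19 calorie = 16.19 * 4.184 = 67.73896 J. 1 kgf = 9.80665 N, so 7.65 kgf = 7.65 * 9.80665 = 75.020872 N. Combine: 67.73896 J / 75.020872 N = 0.90293485 m. 1 astronomical_unit = 1.4959787e+11 m, so 0.90293485 m = 0.90293485 / 1.4959787e+11 = 6.0357466e-12 astronomical_unit ≈ 6.036e-12 astronomical_unit (4 s.f.).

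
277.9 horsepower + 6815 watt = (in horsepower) 1 horsepower = 745.69987 W, so 277.9 horsepower = 277.9 * 745.69987 = 207229.99 W. 6815 watt = 6815 W. Sum: 207229.99 + 6815 = 214044.99 W. 1 horsepower = 745.69987 W, so 214044.99 W = 214044.99 / 745.69987 = 287.03907 horsepower ≈ 287 horsepower (4 s.f.). Final answer: 287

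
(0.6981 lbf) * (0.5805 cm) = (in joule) 0.01803. Check: 1 lbf = 4.4482216 N, so 0.6981 lbf = 0.6981 * 4.4482216 = 3.1053035 N. 1 cm = 0.01 m, so 0.5805 cm = 0.5805 * 0.01 = 0.005805 m. Combine: 3.1053035 N * 0.005805 m = 0.018026287 J. 0.018026287 J = 0.018026287 joule ≈ 0.01803 joule (4 s.f.).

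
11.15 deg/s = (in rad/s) 1 deg/s = 0.017453293 rad/s, so 11.15 deg/s = 11.15 * 0.017453293 = 0.19460421 rad/s. Result: 0.19460421 rad/s ≈ 0.1946 rad/s (4 s.f.). Final answer: 0.1946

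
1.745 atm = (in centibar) 176.8. Check: 1 atm = 101325 Pa, so 1.745 atm = 1.745 * 101325 = 176812.12 Pa. 1 centibar = 1000 Pa, so 176812.12 Pa = 176812.12 / 1000 = 176.81213 centibar ≈ 176.8 centibar (4 s.f.).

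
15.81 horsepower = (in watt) 1 horsepower = 745.69987 W, so 15.81 horsepower = 15.81 * 745.69987 = 11789.515 W. 11789.515 W = 11789.515 watt ≈ 1.179e+04 watt (4 s.f.). Final answer: 1.179e+04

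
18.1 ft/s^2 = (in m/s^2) 5.517. Check: 1 ft/s^2 = 0.3048 m/s^2, so 18.1 ft/s^2 = 18.1 * 0.3048 = 5.51688 m/s^2. Result: 5.51688 m/s^2 ≈ 5.517 m/s^2 (4 s.f.).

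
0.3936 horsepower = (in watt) 293.5. Check: 1 horsepower = 745.69987 W, so 0.3936 horsepower = 0.3936 * 745.69987 = 293.50747 W. 293.50747 W = 293.50747 watt ≈ 293.5 watt (4 s.f.).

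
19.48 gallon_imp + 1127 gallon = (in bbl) 27.39. Check: 1 gallon_imp = 0.00454609 m^3, so 19.48 gallon_imp = 19.48 * 0.00454609 = 0.088557833 m^3. 1 gallon = 0.0037854118 m^3, so 1127 gallon = 1127 * 0.0037854118 = 4.2661591 m^3. Sum: 0.088557833 + 4.2661591 = 4.3547169 m^3. 1 bbl = 0.15898729 m^3, so 4.3547169 m^3 = 4.3547169 / 0.15898729 = 27.390345 bbl ≈ 27.39 bbl (4 s.f.).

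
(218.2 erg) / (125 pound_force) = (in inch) 1 erg = 1e-07 J, so 218.2 erg = 218.2 * 1e-07 = 2.182e-05 J. 1 pound_force = 4.4482216 N, so 125 pound_force = 125 * 4.4482216 = 556.0277 N. Combine: 2.182e-05 J / 556.0277 N = 3.9242649e-08 m. 1 inch = 0.0254 m, so 3.9242649e-08 m = 3.9242649e-08 / 0.0254 = 1.5449862e-06 inch ≈ 1.545e-06 inch (4 s.f.). Final answer: 1.545e-06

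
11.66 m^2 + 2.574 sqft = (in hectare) 0.00119. Check: 11.66 m^2 is already in m^2. 1 sqft = 0.09290304 m^2, so 2.574 sqft = 2.574 * 0.09290304 = 0.23913242 m^2. Sum: 11.66 + 0.23913242 = 11.899132 m^2. 1 hectare = 10000 m^2, so 11.899132 m^2 = 11.899132 / 10000 = 0.0011899132 hectare ≈ 0.00119 hectare (4 s.f.).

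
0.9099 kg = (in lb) 1 lb = 0.45359237 kg, so 0.9099 kg = 0.9099 / 0.45359237 = 2.0059861 lb ≈ 2.006 lb (4 s.f.). Final answer: 2.006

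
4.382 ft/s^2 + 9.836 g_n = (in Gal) 9779. Check: 1 ft/s^2 = 0.3048 m/s^2, so 4.382 ft/s^2 = 4.382 * 0.3048 = 1.3356336 m/s^2. 1 g_n = 9.80665 m/s^2, so 9.836 g_n = 9.836 * 9.80665 = 96.458209 m/s^2. Sum: 1.3356336 + 96.458209 = 97.793843 m/s^2. 1 Gal = 0.01 m/s^2, so 97.793843 m/s^2 = 97.793843 / 0.01 = 9779.3843 Gal ≈ 9779 Gal (4 s.f.).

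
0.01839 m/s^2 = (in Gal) 1.839. Check: 1 Gal = 0.01 m/s^2, so 0.01839 m/s^2 = 0.01839 / 0.01 = 1.839 Gal.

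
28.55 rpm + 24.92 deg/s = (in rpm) 32.7. Check: 1 rpm = 0.10471976 rad/s, so 28.55 rpm = 28.55 * 0.10471976 = 2.989749 rad/s. 1 deg/s = 0.017453293 rad/s, so 24.92 deg/s = 24.92 * 0.017453293 = 0.43493605 rad/s. Sum: 2.989749 + 0.43493605 = 3.4246851 rad/s. 1 rpm = 0.10471976 rad/s, so 3.4246851 rad/s = 3.4246851 / 0.10471976 = 32.703333 rpm ≈ 32.7 rpm (4 s.f.).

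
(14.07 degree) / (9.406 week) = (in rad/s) 1 degree = 0.017453293 rad, so 14.07 degree = 14.07 * 0.017453293 = 0.24556783 rad. 1 week = 604800 s, so 9.406 week = 9.406 * 604800 = 5688748.8 s. Combine: 0.24556783 rad / 5688748.8 s = 4.3167282e-08 rad/s. Result: 4.3167282e-08 rad/s ≈ 4.317e-08 rad/s (4 s.f.). Final answer: 4.317e-08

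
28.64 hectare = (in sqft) 1 hectare = 10000 m^2, so 28.64 hectare = 28.64 * 10000 = 286400 m^2. 1 sqft = 0.09290304 m^2, so 286400 m^2 = 286400 / 0.09290304 = 3082783.9 sqft ≈ 3.083e+06 sqft (4 s.f.). Final answer: 3.083e+06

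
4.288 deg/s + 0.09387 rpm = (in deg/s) 4.851. Check: 1 deg/s = 0.017453293 rad/s, so 4.288 deg/s = 4.288 * 0.017453293 = 0.074839718 rad/s. 1 rpm = 0.10471976 rad/s, so 0.09387 rpm = 0.09387 * 0.10471976 = 0.0098300434 rad/s. Sum: 0.074839718 + 0.0098300434 = 0.084669762 rad/s. 1 deg/s = 0.017453293 rad/s, so 0.084669762 rad/s = 0.084669762 / 0.017453293 = 4.85122 deg/s ≈ 4.851 deg/s (4 s.f.).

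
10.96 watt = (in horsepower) 10.96 watt = 10.96 W. 1 horsepower = 745.69987 W, so 10.96 W = 10.96 / 745.69987 = 0.014697602 horsepower ≈ 0.0147 horsepower (4 s.f.). Final answer: 0.0147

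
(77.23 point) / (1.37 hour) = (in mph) 1 point = 0.00035277778 m, so 77.23 point = 77.23 * 0.00035277778 = 0.027245028 m. 1 hour = 3600 s, so 1.37 hour = 1.37 * 3600 = 4932 s. Combine: 0.027245028 m / 4932 s = 5.5241338e-06 m/s. 1 mph = 0.44704 m/s, so 5.5241338e-06 m/s = 5.5241338e-06 / 0.44704 = 1.2357135e-05 mph ≈ 1.236e-05 mph (4 s.f.). Final answer: 1.236e-05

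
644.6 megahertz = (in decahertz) 1 megahertz = 1000000 Hz, so 644.6 megahertz = 644.6 * 1000000 = 6.446e+08 Hz. 1 decahertz = 10 Hz, so 6.446e+08 Hz = 6.446e+08 / 10 = 64460000 decahertz ≈ 6.446e+07 decahertz (4 s.f.). Final answer: 6.446e+07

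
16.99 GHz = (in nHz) 1.699e+19. Check: 1 GHz = 1e+09 Hz, so 16.99 GHz = 16.99 * 1e+09 = 1.699e+10 Hz. 1 nHz = 1e-09 Hz, so 1.699e+10 Hz = 1.699e+10 / 1e-09 = 1.699e+19 nHz.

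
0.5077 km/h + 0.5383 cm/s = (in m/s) 0.1464. Check: 1 km/h = 0.27777778 m/s, so 0.5077 km/h = 0.5077 * 0.27777778 = 0.14102778 m/s. 1 cm/s = 0.01 m/s, so 0.5383 cm/s = 0.5383 * 0.01 = 0.005383 m/s. Sum: 0.14102778 + 0.005383 = 0.14641078 m/s. Result: 0.14641078 m/s ≈ 0.1464 m/s (4 s.f.).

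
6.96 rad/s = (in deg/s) 1 deg/s = 0.017453293 rad/s, so 6.96 rad/s = 6.96 / 0.017453293 = 398.77863 deg/s ≈ 398.8 deg/s (4 s.f.). Final answer: 398.8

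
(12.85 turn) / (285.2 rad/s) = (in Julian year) 8.971e-09. Check: 1 turn = 6.2831853 rad, so 12.85 turn = 12.85 * 6.2831853 = 80.738931 rad. 285.2 rad/s is already in rad/s. Combine: 80.738931 rad / 285.2 rad/s = 0.28309583 s. 1 Julian year = 31557600 s, so 0.28309583 s = 0.28309583 / 31557600 = 8.9707656e-09 Julian year ≈ 8.971e-09 Julian year (4 s.f.).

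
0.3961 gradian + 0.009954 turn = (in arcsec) 1.418e+04. Check: 1 gradian = 0.015707963 rad, so 0.3961 gradian = 0.3961 * 0.015707963 = 0.0062219243 rad. 1 turn = 6.2831853 rad, so 0.009954 turn = 0.009954 * 6.2831853 = 0.062542827 rad. Sum: 0.0062219243 + 0.062542827 = 0.068764751 rad. 1 arcsec = 4.8481368e-06 rad, so 0.068764751 rad = 0.068764751 / 4.8481368e-06 = 14183.748 arcsec ≈ 1.418e+04 arcsec (4 s.f.).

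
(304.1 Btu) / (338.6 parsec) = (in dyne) 1 Btu = 1055.0559 J, so 304.1 Btu = 304.1 * 1055.0559 = 320842.48 J. 1 parsec = 3.0856776e+16 m, so 338.6 parsec = 338.6 * 3.0856776e+16 = 1.0448104e+19 m. Combine: 320842.48 J / 1.0448104e+19 m = 3.0708201e-14 N. 1 dyne = 1e-05 N, so 3.0708201e-14 N = 3.0708201e-14 / 1e-05 = 3.0708201e-09 dyne ≈ 3.071e-09 dyne (4 s.f.). Final answer: 3.071e-09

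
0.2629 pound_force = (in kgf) 1 pound_force = 4.4482216 N, so 0.2629 pound_force = 0.2629 * 4.4482216 = 1.1694375 N. 1 kgf = 9.80665 N, so 1.1694375 N = 1.1694375 / 9.80665 = 0.11924943 kgf ≈ 0.1192 kgf (4 s.f.). Final answer: 0.1192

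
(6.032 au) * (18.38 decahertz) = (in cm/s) 1.659e+16. Check: 1 au = 1.4959787e+11 m, so 6.032 au = 6.032 * 1.4959787e+11 = 9.0237436e+11 m. 1 decahertz = 10 Hz, so 18.38 decahertz = 18.38 * 10 = 183.8 Hz. Combine: 9.0237436e+11 m * 183.8 Hz = 1.6585641e+14 m/s. 1 cm/s = 0.01 m/s, so 1.6585641e+14 m/s = 1.6585641e+14 / 0.01 = 1.6585641e+16 cm/s ≈ 1.659e+16 cm/s (4 s.f.).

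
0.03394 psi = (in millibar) 1 psi = 6894.7573 Pa, so 0.03394 psi = 0.03394 * 6894.7573 = 234.00806 Pa. 1 millibar = 100 Pa, so 234.00806 Pa = 234.00806 / 100 = 2.3400806 millibar ≈ 2.34 millibar (4 s.f.). Final answer: 2.34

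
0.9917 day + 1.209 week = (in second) 1 day = 86400 s, so 0.9917 day = 0.9917 * 86400 = 85682.88 s. 1 week = 604800 s, so 1.209 week = 1.209 * 604800 = 731203.2 s. Sum: 85682.88 + 731203.2 = 816886.08 s. 816886.08 s = 816886.08 second ≈ 8.169e+05 second (4 s.f.). Final answer: 8.169e+05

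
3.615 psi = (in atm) 1 psi = 6894.7573 Pa, so 3.615 psi = 3.615 * 6894.7573 = 24924.548 Pa. 1 atm = 101325 Pa, so 24924.548 Pa = 24924.548 / 101325 = 0.24598616 atm ≈ 0.246 atm (4 s.f.). Final answer: 0.246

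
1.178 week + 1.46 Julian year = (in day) 541.5. Check: 1 week = 604800 s, so 1.178 week = 1.178 * 604800 = 712454.4 s. 1 Julian year = 31557600 s, so 1.46 Julian year = 1.46 * 31557600 = 46074096 s. Sum: 712454.4 + 46074096 = 46786550 s. 1 day = 86400 s, so 46786550 s = 46786550 / 86400 = 541.511 day ≈ 541.5 day (4 s.f.).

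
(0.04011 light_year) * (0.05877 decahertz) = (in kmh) 1 light_year = 9.4607305e+15 m, so 0.04011 light_year = 0.04011 * 9.4607305e+15 = 3.794699e+14 m. 1 decahertz = 10 Hz, so 0.05877 decahertz = 0.05877 * 10 = 0.5877 Hz. Combine: 3.794699e+14 m * 0.5877 Hz = 2.2301446e+14 m/s. 1 kmh = 0.27777778 m/s, so 2.2301446e+14 m/s = 2.2301446e+14 / 0.27777778 = 8.0285206e+14 kmh ≈ 8.029e+14 kmh (4 s.f.). Final answer: 8.029e+14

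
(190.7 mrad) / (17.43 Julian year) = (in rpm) 1 mrad = 0.001 rad, so 190.7 mrad = 190.7 * 0.001 = 0.1907 rad. 1 Julian year = 31557600 s, so 17.43 Julian year = 17.43 * 31557600 = 5.5004897e+08 s. Combine: 0.1907 rad / 5.5004897e+08 s = 3.4669641e-10 rad/s. 1 rpm = 0.10471976 rad/s, so 3.4669641e-10 rad/s = 3.4669641e-10 / 0.10471976 = 3.3107068e-09 rpm ≈ 3.311e-09 rpm (4 s.f.). Final answer: 3.311e-09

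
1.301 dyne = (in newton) 1 dyne = 1e-05 N, so 1.301 dyne = 1.301 * 1e-05 = 1.301e-05 N. 1.301e-05 N = 1.301e-05 newton. Final answer: 1.301e-05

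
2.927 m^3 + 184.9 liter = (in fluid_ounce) 2.927 m^3 is already in m^3. 1 liter = 0.001 m^3, so 184.9 liter = 184.9 * 0.001 = 0.1849 m^3. Sum: 2.927 + 0.1849 = 3.1119 m^3. 1 fluid_ounce = 2.957353e-05 m^3, so 3.1119 m^3 = 3.1119 / 2.957353e-05 = 105225.86 fluid_ounce ≈ 1.052e+05 fluid_ounce (4 s.f.). Final answer: 1.052e+05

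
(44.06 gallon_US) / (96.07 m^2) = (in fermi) 1 gallon_US = 0.0037854118 m^3, so 44.06 gallon_US = 44.06 * 0.0037854118 = 0.16678524 m^3. 96.07 m^2 is already in m^2. Combine: 0.16678524 m^3 / 96.07 m^2 = 0.0017360804 m. 1 fermi = 1e-15 m, so 0.0017360804 m = 0.0017360804 / 1e-15 = 1.7360804e+12 fermi ≈ 1.736e+12 fermi (4 s.f.). Final answer: 1.736e+12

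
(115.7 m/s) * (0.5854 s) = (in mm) 6.773e+04. Check: 115.7 m/s is already in m/s. 0.5854 s is already in s. Combine: 115.7 m/s * 0.5854 s = 67.73078 m. 1 mm = 0.001 m, so 67.73078 m = 67.73078 / 0.001 = 67730.78 mm ≈ 6.773e+04 mm (4 s.f.).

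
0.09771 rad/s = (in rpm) 1 rpm = 0.10471976 rad/s, so 0.09771 rad/s = 0.09771 / 0.10471976 = 0.93306177 rpm ≈ 0.9331 rpm (4 s.f.). Final answer: 0.9331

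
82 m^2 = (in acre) 1 acre = 4046.8564 m^2, so 82 m^2 = 82 / 4046.8564 = 0.020262641 acre ≈ 0.02026 acre (4 s.f.). Final answer: 0.02026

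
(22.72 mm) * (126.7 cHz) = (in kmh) 0.1036. Check: 1 mm = 0.001 m, so 22.72 mm = 22.72 * 0.001 = 0.02272 m. 1 cHz = 0.01 Hz, so 126.7 cHz = 126.7 * 0.01 = 1.267 Hz. Combine: 0.02272 m * 1.267 Hz = 0.02878624 m/s. 1 kmh = 0.27777778 m/s, so 0.02878624 m/s = 0.02878624 / 0.27777778 = 0.10363046 kmh ≈ 0.1036 kmh (4 s.f.).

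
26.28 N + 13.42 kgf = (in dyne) 1.579e+07. Check: 26.28 N is already in N. 1 kgf = 9.80665 N, so 13.42 kgf = 13.42 * 9.80665 = 131.60524 N. Sum: 26.28 + 131.60524 = 157.88524 N. 1 dyne = 1e-05 N, so 157.88524 N = 157.88524 / 1e-05 = 15788524 dyne ≈ 1.579e+07 dyne (4 s.f.).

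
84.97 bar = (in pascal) 8.497e+06. Check: 1 bar = 100000 Pa, so 84.97 bar = 84.97 * 100000 = 8497000 Pa. 8497000 Pa = 8497000 pascal ≈ 8.497e+06 pascal (4 s.f.).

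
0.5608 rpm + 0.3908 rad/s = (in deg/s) 25.76. Check: 1 rpm = 0.10471976 rad/s, so 0.5608 rpm = 0.5608 * 0.10471976 = 0.058726839 rad/s. 0.3908 rad/s is already in rad/s. Sum: 0.058726839 + 0.3908 = 0.44952684 rad/s. 1 deg/s = 0.017453293 rad/s, so 0.44952684 rad/s = 0.44952684 / 0.017453293 = 25.755991 deg/s ≈ 25.76 deg/s (4 s.f.).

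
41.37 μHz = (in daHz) 4.137e-06. Check: 1 μHz = 1e-06 Hz, so 41.37 μHz = 41.37 * 1e-06 = 4.137e-05 Hz. 1 daHz = 10 Hz, so 4.137e-05 Hz = 4.137e-05 / 10 = 4.137e-06 daHz.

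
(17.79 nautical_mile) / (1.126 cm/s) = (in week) 1 nautical_mile = 1852 m, so 17.79 nautical_mile = 17.79 * 1852 = 32947.08 m. 1 cm/s = 0.01 m/s, so 1.126 cm/s = 1.126 * 0.01 = 0.01126 m/s. Combine: 32947.08 m / 0.01126 m/s = 2926028.4 s. 1 week = 604800 s, so 2926028.4 s = 2926028.4 / 604800 = 4.83801 week ≈ 4.838 week (4 s.f.). Final answer: 4.838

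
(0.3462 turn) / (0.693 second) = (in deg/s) 1 turn = 6.2831853 rad, so 0.3462 turn = 0.3462 * 6.2831853 = 2.1752388 rad. 0.693 second = 0.693 s. Combine: 2.1752388 rad / 0.693 s = 3.1388727 rad/s. 1 deg/s = 0.017453293 rad/s, so 3.1388727 rad/s = 3.1388727 / 0.017453293 = 179.84416 deg/s ≈ 179.8 deg/s (4 s.f.). Final answer: 179.8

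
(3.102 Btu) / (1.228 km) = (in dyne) 1 Btu = 1055.0559 J, so 3.102 Btu = 3.102 * 1055.0559 = 3272.7833 J. 1 km = 1000 m, so 1.228 km = 1.228 * 1000 = 1228 m. Combine: 3272.7833 J / 1228 m = 2.6651329 N. 1 dyne = 1e-05 N, so 2.6651329 N = 2.6651329 / 1e-05 = 266513.29 dyne ≈ 2.665e+05 dyne (4 s.f.). Final answer: 2.665e+05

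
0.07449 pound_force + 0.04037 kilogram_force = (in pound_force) 1 pound_force = 4.4482216 N, so 0.07449 pound_force = 0.07449 * 4.4482216 = 0.33134803 N. 1 kilogram_force = 9.80665 N, so 0.04037 kilogram_force = 0.04037 * 9.80665 = 0.39589446 N. Sum: 0.33134803 + 0.39589446 = 0.72724249 N. 1 pound_force = 4.4482216 N, so 0.72724249 N = 0.72724249 / 4.4482216 = 0.16349062 pound_force ≈ 0.1635 pound_force (4 s.f.). Final answer: 0.1635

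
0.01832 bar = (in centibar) 1 bar = 100000 Pa, so 0.01832 bar = 0.01832 * 100000 = 1832 Pa. 1 centibar = 1000 Pa, so 1832 Pa = 1832 / 1000 = 1.832 centibar. Final answer: 1.832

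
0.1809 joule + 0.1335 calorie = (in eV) 0.1809 joule = 0.1809 J. 1 calorie = 4.184 J, so 0.1335 calorie = 0.1335 * 4.184 = 0.558564 J. Sum: 0.1809 + 0.558564 = 0.739464 J. 1 eV = 1.6021766e-19 J, so 0.739464 J = 0.739464 / 1.6021766e-19 = 4.6153713e+18 eV ≈ 4.615e+18 eV (4 s.f.). Final answer: 4.615e+18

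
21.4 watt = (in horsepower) 21.4 watt = 21.4 W. 1 horsepower = 745.69987 W, so 21.4 W = 21.4 / 745.69987 = 0.028697873 horsepower ≈ 0.0287 horsepower (4 s.f.). Final answer: 0.0287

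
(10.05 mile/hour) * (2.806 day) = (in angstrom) 1 mile/hour = 0.44704 m/s, so 10.05 mile/hour = 10.05 * 0.44704 = 4.492752 m/s. 1 day = 86400 s, so 2.806 day = 2.806 * 86400 = 242438.4 s. Combine: 4.492752 m/s * 242438.4 s = 1089215.6 m. 1 angstrom = 1e-10 m, so 1089215.6 m = 1089215.6 / 1e-10 = 1.0892156e+16 angstrom ≈ 1.089e+16 angstrom (4 s.f.). Final answer: 1.089e+16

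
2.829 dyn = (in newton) 1 dyn = 1e-05 N, so 2.829 dyn = 2.829 * 1e-05 = 2.829e-05 N. 2.829e-05 N = 2.829e-05 newton. Final answer: 2.829e-05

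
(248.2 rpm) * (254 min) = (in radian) 3.961e+05. Check: 1 rpm = 0.10471976 rad/s, so 248.2 rpm = 248.2 * 0.10471976 = 25.991443 rad/s. 1 min = 60 s, so 254 min = 254 * 60 = 15240 s. Combine: 25.991443 rad/s * 15240 s = 396109.59 rad. 396109.59 rad = 396109.59 radian ≈ 3.961e+05 radian (4 s.f.).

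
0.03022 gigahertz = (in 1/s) 1 gigahertz = 1e+09 Hz, so 0.03022 gigahertz = 0.03022 * 1e+09 = 30220000 Hz. 30220000 Hz = 30220000 1/s ≈ 3.022e+07 1/s (4 s.f.). Final answer: 3.022e+07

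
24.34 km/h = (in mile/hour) 15.12. Check: 1 km/h = 0.27777778 m/s, so 24.34 km/h = 24.34 * 0.27777778 = 6.7611111 m/s. 1 mile/hour = 0.44704 m/s, so 6.7611111 m/s = 6.7611111 / 0.44704 = 15.124175 mile/hour ≈ 15.12 mile/hour (4 s.f.).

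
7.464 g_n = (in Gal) 7320. Check: 1 g_n = 9.80665 m/s^2, so 7.464 g_n = 7.464 * 9.80665 = 73.196836 m/s^2. 1 Gal = 0.01 m/s^2, so 73.196836 m/s^2 = 73.196836 / 0.01 = 7319.6836 Gal ≈ 7320 Gal (4 s.f.).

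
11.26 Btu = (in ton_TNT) 2.839e-06. Check: 1 Btu = 1055.0559 J, so 11.26 Btu = 11.26 * 1055.0559 = 11879.929 J. 1 ton_TNT = 4.184e+09 J, so 11879.929 J = 11879.929 / 4.184e+09 = 2.8393712e-06 ton_TNT ≈ 2.839e-06 ton_TNT (4 s.f.).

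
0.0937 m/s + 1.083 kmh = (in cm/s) 0.0937 m/s is already in m/s. 1 kmh = 0.27777778 m/s, so 1.083 kmh = 1.083 * 0.27777778 = 0.30083333 m/s. Sum: 0.0937 + 0.30083333 = 0.39453333 m/s. 1 cm/s = 0.01 m/s, so 0.39453333 m/s = 0.39453333 / 0.01 = 39.453333 cm/s ≈ 39.45 cm/s (4 s.f.). Final answer: 39.45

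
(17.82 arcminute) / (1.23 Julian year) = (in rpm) 1 arcminute = 0.00029088821 rad, so 17.82 arcminute = 17.82 * 0.00029088821 = 0.0051836279 rad. 1 Julian year = 31557600 s, so 1.23 Julian year = 1.23 * 31557600 = 38815848 s. Combine: 0.0051836279 rad / 38815848 s = 1.3354411e-10 rad/s. 1 rpm = 0.10471976 rad/s, so 1.3354411e-10 rad/s = 1.3354411e-10 / 0.10471976 = 1.2752523e-09 rpm ≈ 1.275e-09 rpm (4 s.f.). Final answer: 1.275e-09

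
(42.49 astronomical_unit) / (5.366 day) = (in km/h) 4.936e+07. Check: 1 astronomical_unit = 1.4959787e+11 m, so 42.49 astronomical_unit = 42.49 * 1.4959787e+11 = 6.3564135e+12 m. 1 day = 86400 s, so 5.366 day = 5.366 * 86400 = 463622.4 s. Combine: 6.3564135e+12 m / 463622.4 s = 13710324 m/s. 1 km/h = 0.27777778 m/s, so 13710324 m/s = 13710324 / 0.27777778 = 49357168 km/h ≈ 4.936e+07 km/h (4 s.f.).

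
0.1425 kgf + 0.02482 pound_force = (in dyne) 1.508e+05. Check: 1 kgf = 9.80665 N, so 0.1425 kgf = 0.1425 * 9.80665 = 1.3974476 N. 1 pound_force = 4.4482216 N, so 0.02482 pound_force = 0.02482 * 4.4482216 = 0.11040486 N. Sum: 1.3974476 + 0.11040486 = 1.5078525 N. 1 dyne = 1e-05 N, so 1.5078525 N = 1.5078525 / 1e-05 = 150785.25 dyne ≈ 1.508e+05 dyne (4 s.f.).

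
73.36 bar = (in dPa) 7.336e+07. Check: 1 bar = 100000 Pa, so 73.36 bar = 73.36 * 100000 = 7336000 Pa. 1 dPa = 0.1 Pa, so 7336000 Pa = 7336000 / 0.1 = 73360000 dPa ≈ 7.336e+07 dPa (4 s.f.).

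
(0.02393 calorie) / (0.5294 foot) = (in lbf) 1 calorie = 4.184 J, so 0.02393 calorie = 0.02393 * 4.184 = 0.10012312 J. 1 foot = 0.3048 m, so 0.5294 foot = 0.5294 * 0.3048 = 0.16136112 m. Combine: 0.10012312 J / 0.16136112 m = 0.62049098 N. 1 lbf = 4.4482216 N, so 0.62049098 N = 0.62049098 / 4.4482216 = 0.13949192 lbf ≈ 0.1395 lbf (4 s.f.). Final answer: 0.1395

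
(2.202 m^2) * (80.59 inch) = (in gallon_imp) 2.202 m^2 is already in m^2. 1 inch = 0.0254 m, so 80.59 inch = 80.59 * 0.0254 = 2.046986 m. Combine: 2.202 m^2 * 2.046986 m = 4.5074632 m^3. 1 gallon_imp = 0.00454609 m^3, so 4.5074632 m^3 = 4.5074632 / 0.00454609 = 991.50329 gallon_imp ≈ 991.5 gallon_imp (4 s.f.). Final answer: 991.5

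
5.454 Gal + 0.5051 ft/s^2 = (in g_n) 0.02126. Check: 1 Gal = 0.01 m/s^2, so 5.454 Gal = 5.454 * 0.01 = 0.05454 m/s^2. 1 ft/s^2 = 0.3048 m/s^2, so 0.5051 ft/s^2 = 0.5051 * 0.3048 = 0.15395448 m/s^2. Sum: 0.05454 + 0.15395448 = 0.20849448 m/s^2. 1 g_n = 9.80665 m/s^2, so 0.20849448 m/s^2 = 0.20849448 / 9.80665 = 0.02126052 g_n ≈ 0.02126 g_n (4 s.f.).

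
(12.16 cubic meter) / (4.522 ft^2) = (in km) 0.02894. Check: 12.16 cubic meter = 12.16 m^3. 1 ft^2 = 0.09290304 m^2, so 4.522 ft^2 = 4.522 * 0.09290304 = 0.42010755 m^2. Combine: 12.16 m^3 / 0.42010755 m^2 = 28.944969 m. 1 km = 1000 m, so 28.944969 m = 28.944969 / 1000 = 0.028944969 km ≈ 0.02894 km (4 s.f.).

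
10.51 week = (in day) 73.57. Check: 1 week = 604800 s, so 10.51 week = 10.51 * 604800 = 6356448 s. 1 day = 86400 s, so 6356448 s = 6356448 / 86400 = 73.57 day.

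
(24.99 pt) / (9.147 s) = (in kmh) 0.00347. Check: 1 pt = 0.00035277778 m, so 24.99 pt = 24.99 * 0.00035277778 = 0.0088159167 m. 9.147 s is already in s. Combine: 0.0088159167 m / 9.147 s = 0.00096380416 m/s. 1 kmh = 0.27777778 m/s, so 0.00096380416 m/s = 0.00096380416 / 0.27777778 = 0.003469695 kmh ≈ 0.00347 kmh (4 s.f.).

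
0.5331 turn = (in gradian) 213.2. Check: 1 turn = 6.2831853 rad, so 0.5331 turn = 0.5331 * 6.2831853 = 3.3495661 rad. 1 gradian = 0.015707963 rad, so 3.3495661 rad = 3.3495661 / 0.015707963 = 213.24 gradian ≈ 213.2 gradian (4 s.f.).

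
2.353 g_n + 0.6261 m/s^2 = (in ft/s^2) 77.76. Check: 1 g_n = 9.80665 m/s^2, so 2.353 g_n = 2.353 * 9.80665 = 23.075047 m/s^2. 0.6261 m/s^2 is already in m/s^2. Sum: 23.075047 + 0.6261 = 23.701147 m/s^2. 1 ft/s^2 = 0.3048 m/s^2, so 23.701147 m/s^2 = 23.701147 / 0.3048 = 77.75967 ft/s^2 ≈ 77.76 ft/s^2 (4 s.f.).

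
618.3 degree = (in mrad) 1.079e+04. Check: 1 degree = 0.017453293 rad, so 618.3 degree = 618.3 * 0.017453293 = 10.791371 rad. 1 mrad = 0.001 rad, so 10.791371 rad = 10.791371 / 0.001 = 10791.371 mrad ≈ 1.079e+04 mrad (4 s.f.).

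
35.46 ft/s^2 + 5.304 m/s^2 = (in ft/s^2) 52.86. Check: 1 ft/s^2 = 0.3048 m/s^2, so 35.46 ft/s^2 = 35.46 * 0.3048 = 10.808208 m/s^2. 5.304 m/s^2 is already in m/s^2. Sum: 10.808208 + 5.304 = 16.112208 m/s^2. 1 ft/s^2 = 0.3048 m/s^2, so 16.112208 m/s^2 = 16.112208 / 0.3048 = 52.861575 ft/s^2 ≈ 52.86 ft/s^2 (4 s.f.).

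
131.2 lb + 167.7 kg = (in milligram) 2.272e+08. Check: 1 lb = 0.45359237 kg, so 131.2 lb = 131.2 * 0.45359237 = 59.511319 kg. 167.7 kg is already in kg. Sum: 59.511319 + 167.7 = 227.21132 kg. 1 milligram = 1e-06 kg, so 227.21132 kg = 227.21132 / 1e-06 = 2.2721132e+08 milligram ≈ 2.272e+08 milligram (4 s.f.).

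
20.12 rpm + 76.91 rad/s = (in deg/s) 4527. Check: 1 rpm = 0.10471976 rad/s, so 20.12 rpm = 20.12 * 0.10471976 = 2.1069615 rad/s. 76.91 rad/s is already in rad/s. Sum: 2.1069615 + 76.91 = 79.016961 rad/s. 1 deg/s = 0.017453293 rad/s, so 79.016961 rad/s = 79.016961 / 0.017453293 = 4527.3384 deg/s ≈ 4527 deg/s (4 s.f.).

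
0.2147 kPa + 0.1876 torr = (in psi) 1 kPa = 1000 Pa, so 0.2147 kPa = 0.2147 * 1000 = 214.7 Pa. 1 torr = 133.32237 Pa, so 0.1876 torr = 0.1876 * 133.32237 = 25.011276 Pa. Sum: 214.7 + 25.011276 = 239.71128 Pa. 1 psi = 6894.7573 Pa, so 239.71128 Pa = 239.71128 / 6894.7573 = 0.034767181 psi ≈ 0.03477 psi (4 s.f.). Final answer: 0.03477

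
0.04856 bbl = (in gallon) 2.04. Check: 1 bbl = 0.15898729 m^3, so 0.04856 bbl = 0.04856 * 0.15898729 = 0.007720423 m^3. 1 gallon = 0.0037854118 m^3, so 0.007720423 m^3 = 0.007720423 / 0.0037854118 = 2.03952 gallon ≈ 2.04 gallon (4 s.f.).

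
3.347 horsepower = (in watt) 2496. Check: 1 horsepower = 745.69987 W, so 3.347 horsepower = 3.347 * 745.69987 = 2495.8575 W. 2495.8575 W = 2495.8575 watt ≈ 2496 watt (4 s.f.).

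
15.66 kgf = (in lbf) 34.52. Check: 1 kgf = 9.80665 N, so 15.66 kgf = 15.66 * 9.80665 = 153.57214 N. 1 lbf = 4.4482216 N, so 153.57214 N = 153.57214 / 4.4482216 = 34.52439 lbf ≈ 34.52 lbf (4 s.f.).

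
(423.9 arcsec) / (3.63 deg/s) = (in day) 1 arcsec = 4.8481368e-06 rad, so 423.9 arcsec = 423.9 * 4.8481368e-06 = 0.0020551252 rad. 1 deg/s = 0.017453293 rad/s, so 3.63 deg/s = 3.63 * 0.017453293 = 0.063355452 rad/s. Combine: 0.0020551252 rad / 0.063355452 rad/s = 0.032438017 s. 1 day = 86400 s, so 0.032438017 s = 0.032438017 / 86400 = 3.7544001e-07 day ≈ 3.754e-07 day (4 s.f.). Final answer: 3.754e-07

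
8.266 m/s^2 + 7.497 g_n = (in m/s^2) 8.266 m/s^2 is already in m/s^2. 1 g_n = 9.80665 m/s^2, so 7.497 g_n = 7.497 * 9.80665 = 73.520455 m/s^2. Sum: 8.266 + 73.520455 = 81.786455 m/s^2. Result: 81.786455 m/s^2 ≈ 81.79 m/s^2 (4 s.f.). Final answer: 81.79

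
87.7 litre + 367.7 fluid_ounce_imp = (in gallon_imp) 21.59. Check: 1 litre = 0.001 m^3, so 87.7 litre = 87.7 * 0.001 = 0.0877 m^3. 1 fluid_ounce_imp = 2.8413063e-05 m^3, so 367.7 fluid_ounce_imp = 367.7 * 2.8413063e-05 = 0.010447483 m^3. Sum: 0.0877 + 0.010447483 = 0.098147483 m^3. 1 gallon_imp = 0.00454609 m^3, so 0.098147483 m^3 = 0.098147483 / 0.00454609 = 21.589428 gallon_imp ≈ 21.59 gallon_imp (4 s.f.).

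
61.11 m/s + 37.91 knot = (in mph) 180.3. Check: 61.11 m/s is already in m/s. 1 knot = 0.51444444 m/s, so 37.91 knot = 37.91 * 0.51444444 = 19.502589 m/s. Sum: 61.11 + 19.502589 = 80.612589 m/s. 1 mph = 0.44704 m/s, so 80.612589 m/s = 80.612589 / 0.44704 = 180.32523 mph ≈ 180.3 mph (4 s.f.).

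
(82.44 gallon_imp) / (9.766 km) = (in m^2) 3.838e-05. Check: 1 gallon_imp = 0.00454609 m^3, so 82.44 gallon_imp = 82.44 * 0.00454609 = 0.37477966 m^3. 1 km = 1000 m, so 9.766 km = 9.766 * 1000 = 9766 m. Combine: 0.37477966 m^3 / 9766 m = 3.8375964e-05 m^2. Result: 3.8375964e-05 m^2 ≈ 3.838e-05 m^2 (4 s.f.).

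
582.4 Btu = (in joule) 1 Btu = 1055.0559 J, so 582.4 Btu = 582.4 * 1055.0559 = 614464.53 J. 614464.53 J = 614464.53 joule ≈ 6.145e+05 joule (4 s.f.). Final answer: 6.145e+05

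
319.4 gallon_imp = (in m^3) 1 gallon_imp = 0.00454609 m^3, so 319.4 gallon_imp = 319.4 * 0.00454609 = 1.4520211 m^3. Result: 1.4520211 m^3 ≈ 1.452 m^3 (4 s.f.). Final answer: 1.452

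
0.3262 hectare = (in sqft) 1 hectare = 10000 m^2, so 0.3262 hectare = 0.3262 * 10000 = 3262 m^2. 1 sqft = 0.09290304 m^2, so 3262 m^2 = 3262 / 0.09290304 = 35111.876 sqft ≈ 3.511e+04 sqft (4 s.f.). Final answer: 3.511e+04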